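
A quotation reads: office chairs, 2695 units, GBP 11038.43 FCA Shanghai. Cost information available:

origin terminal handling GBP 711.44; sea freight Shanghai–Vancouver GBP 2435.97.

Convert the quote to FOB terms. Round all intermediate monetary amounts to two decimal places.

FOB price: GBP 11749.87

Not relevant to the conversion: freight — on the buyer under both terms; not part of either seller's price.
From FCA to FOB, the seller additionally bears: origin terminal.
FOB price = 11038.43 + 711.44 = 11749.87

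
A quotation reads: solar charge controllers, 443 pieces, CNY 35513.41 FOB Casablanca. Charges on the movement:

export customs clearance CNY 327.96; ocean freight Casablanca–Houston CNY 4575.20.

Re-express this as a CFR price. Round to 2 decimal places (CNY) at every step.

Not relevant to the conversion: export clearance — on the seller under both FOB and CFR; already in the FOB price and stays in the CFR price.
From FOB to CFR, the seller additionally bears: freight.
CFR price = 35513.41 + 4575.20 = 40088.61

CFR price: CNY 40088.61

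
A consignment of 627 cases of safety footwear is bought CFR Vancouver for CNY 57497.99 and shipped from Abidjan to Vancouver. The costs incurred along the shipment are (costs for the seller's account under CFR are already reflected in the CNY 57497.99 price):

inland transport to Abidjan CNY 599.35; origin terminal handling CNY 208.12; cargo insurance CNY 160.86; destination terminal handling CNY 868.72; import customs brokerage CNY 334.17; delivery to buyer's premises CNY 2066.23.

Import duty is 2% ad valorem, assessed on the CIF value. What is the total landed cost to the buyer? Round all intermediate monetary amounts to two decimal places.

CFR: the seller pays costs through ocean freight to the destination port, but not insurance.
Already in the invoice (seller's account under CFR): inland to port, origin terminal — exclude.
CIF value = CFR price + insurance = 57497.99 + 160.86 = 57658.85
Import duty = 57658.85 × 2% = 1153.18
Buyer bears: insurance 160.86 + destination terminal 868.72 + brokerage 334.17 + delivery 2066.23 + duty 1153.18 = 4583.16
Landed cost = invoice 57497.99 + 4583.16 = 62081.15

Total landed cost: CNY 62081.15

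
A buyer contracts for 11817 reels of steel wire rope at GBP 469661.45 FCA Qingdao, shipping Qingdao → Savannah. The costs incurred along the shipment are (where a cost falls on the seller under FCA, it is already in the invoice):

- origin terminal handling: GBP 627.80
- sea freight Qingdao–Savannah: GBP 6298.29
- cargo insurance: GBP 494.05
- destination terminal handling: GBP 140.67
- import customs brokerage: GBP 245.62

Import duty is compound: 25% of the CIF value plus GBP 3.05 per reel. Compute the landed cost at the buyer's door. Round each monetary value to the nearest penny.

Total landed cost: GBP 632780.13

FCA: the seller delivers export-cleared goods to the carrier; the buyer bears costs from that point.
CIF value = FCA price + origin terminal + freight + insurance = 469661.45 + 627.80 + 6298.29 + 494.05 = 477081.59
Ad valorem component: 477081.59 × 25% = 119270.40
Specific component: 11817 × 3.05 = 36041.85
Import duty = 119270.40 + 36041.85 = 155312.25
Buyer bears: origin terminal 627.80 + freight 6298.29 + insurance 494.05 + destination terminal 140.67 + brokerage 245.62 + duty 155312.25 = 163118.68
Landed cost = invoice 469661.45 + 163118.68 = 632780.13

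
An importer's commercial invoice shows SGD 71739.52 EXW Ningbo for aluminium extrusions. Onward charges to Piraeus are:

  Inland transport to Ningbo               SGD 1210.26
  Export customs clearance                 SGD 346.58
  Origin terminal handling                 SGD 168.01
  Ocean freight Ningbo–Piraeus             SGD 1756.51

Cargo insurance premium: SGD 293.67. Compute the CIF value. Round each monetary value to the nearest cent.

CIF = EXW price + pre-shipment costs + freight + insurance
CIF = 71739.52 + 1210.26 + 346.58 + 168.01 + 1756.51 + 293.67 = 75514.55

CIF value: SGD 75514.55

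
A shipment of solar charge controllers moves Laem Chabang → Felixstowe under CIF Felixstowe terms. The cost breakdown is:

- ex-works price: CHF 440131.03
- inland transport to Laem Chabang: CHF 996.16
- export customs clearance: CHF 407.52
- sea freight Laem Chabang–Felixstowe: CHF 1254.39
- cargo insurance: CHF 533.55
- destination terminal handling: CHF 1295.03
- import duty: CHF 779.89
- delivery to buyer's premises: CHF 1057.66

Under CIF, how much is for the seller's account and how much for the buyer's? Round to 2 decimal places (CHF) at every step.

CIF: the seller pays costs through ocean freight and marine insurance to the destination port.
Seller's account: goods 440131.03 + inland to port 996.16 + export clearance 407.52 + freight 1254.39 + insurance 533.55 = 443322.65
Buyer's account: destination terminal 1295.03 + duty 779.89 + delivery 1057.66 = 3132.58

Seller: CHF 443322.65; buyer: CHF 3132.58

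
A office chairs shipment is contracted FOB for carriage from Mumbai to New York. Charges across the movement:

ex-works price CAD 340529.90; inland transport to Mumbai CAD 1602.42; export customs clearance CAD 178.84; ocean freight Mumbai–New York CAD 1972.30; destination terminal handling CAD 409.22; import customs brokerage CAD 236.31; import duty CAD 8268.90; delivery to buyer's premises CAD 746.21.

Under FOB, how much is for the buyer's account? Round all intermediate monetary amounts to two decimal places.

Buyer's account: CAD 11632.94

FOB: the seller bears costs until goods are on board at the origin port; the buyer bears freight, insurance and all costs thereafter.
Seller's account: goods 340529.90 + inland to port 1602.42 + export clearance 178.84 = 342311.16
Buyer's account: freight 1972.30 + destination terminal 409.22 + brokerage 236.31 + duty 8268.90 + delivery 746.21 = 11632.94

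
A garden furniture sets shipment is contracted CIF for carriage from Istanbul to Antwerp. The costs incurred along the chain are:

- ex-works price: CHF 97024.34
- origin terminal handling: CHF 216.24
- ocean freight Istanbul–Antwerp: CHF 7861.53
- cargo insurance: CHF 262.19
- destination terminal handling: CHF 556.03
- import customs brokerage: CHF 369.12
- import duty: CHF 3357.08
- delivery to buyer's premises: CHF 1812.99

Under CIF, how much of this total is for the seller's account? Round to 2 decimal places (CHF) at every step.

Seller's account: CHF 105364.30

CIF: the seller pays costs through ocean freight and marine insurance to the destination port.
Seller's account: goods 97024.34 + origin terminal 216.24 + freight 7861.53 + insurance 262.19 = 105364.30
Buyer's account: destination terminal 556.03 + brokerage 369.12 + duty 3357.08 + delivery 1812.99 = 6095.22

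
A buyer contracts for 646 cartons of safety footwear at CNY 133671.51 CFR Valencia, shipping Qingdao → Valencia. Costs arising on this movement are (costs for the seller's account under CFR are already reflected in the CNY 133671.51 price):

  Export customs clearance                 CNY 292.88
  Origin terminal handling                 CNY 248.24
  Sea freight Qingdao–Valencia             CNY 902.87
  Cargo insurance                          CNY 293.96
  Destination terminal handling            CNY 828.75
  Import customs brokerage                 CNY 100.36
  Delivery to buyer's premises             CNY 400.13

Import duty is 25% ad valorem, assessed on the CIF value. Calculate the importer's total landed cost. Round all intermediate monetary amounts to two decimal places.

CFR: the seller pays costs through ocean freight to the destination port, but not insurance.
Already in the invoice (seller's account under CFR): export clearance, origin terminal, freight — exclude.
CIF value = CFR price + insurance = 133671.51 + 293.96 = 133965.47
Import duty = 133965.47 × 25% = 33491.37
Buyer bears: insurance 293.96 + destination terminal 828.75 + brokerage 100.36 + delivery 400.13 + duty 33491.37 = 35114.57
Landed cost = invoice 133671.51 + 35114.57 = 168786.08

Total landed cost: CNY 168786.08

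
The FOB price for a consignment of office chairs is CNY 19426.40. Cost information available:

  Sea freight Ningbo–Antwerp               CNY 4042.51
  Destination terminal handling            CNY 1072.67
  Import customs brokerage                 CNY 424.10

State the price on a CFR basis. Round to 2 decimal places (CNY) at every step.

Not relevant to the conversion: brokerage, destination terminal — on the buyer under both terms; not part of either seller's price.
From FOB to CFR, the seller additionally bears: freight.
CFR price = 19426.40 + 4042.51 = 23468.91

CFR price: CNY 23468.91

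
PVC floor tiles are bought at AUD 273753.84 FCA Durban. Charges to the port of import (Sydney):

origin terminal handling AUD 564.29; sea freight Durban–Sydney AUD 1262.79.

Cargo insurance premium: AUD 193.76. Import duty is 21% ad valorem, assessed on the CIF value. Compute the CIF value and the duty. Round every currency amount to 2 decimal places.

CIF value: AUD 275774.68; import duty: AUD 57912.68

CIF = FCA price + pre-shipment costs + freight + insurance
CIF = 273753.84 + 564.29 + 1262.79 + 193.76 = 275774.68
Import duty = 275774.68 × 21% = 57912.68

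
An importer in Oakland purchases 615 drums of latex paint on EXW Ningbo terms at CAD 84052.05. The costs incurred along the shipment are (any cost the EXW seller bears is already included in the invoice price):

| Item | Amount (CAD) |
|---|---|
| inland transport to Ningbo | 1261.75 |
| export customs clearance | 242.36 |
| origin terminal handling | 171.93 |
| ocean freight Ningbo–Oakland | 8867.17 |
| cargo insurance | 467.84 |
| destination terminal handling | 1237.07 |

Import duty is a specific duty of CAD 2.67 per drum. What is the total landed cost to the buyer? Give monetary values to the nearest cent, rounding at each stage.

EXW: the seller makes goods available at their premises; the buyer bears all onward costs.
CIF value = EXW price + inland to port + export clearance + origin terminal + freight + insurance = 84052.05 + 1261.75 + 242.36 + 171.93 + 8867.17 + 467.84 = 95063.10
Import duty = 615 × 2.67 = 1642.05
Buyer bears: inland to port 1261.75 + export clearance 242.36 + origin terminal 171.93 + freight 8867.17 + insurance 467.84 + destination terminal 1237.07 + duty 1642.05 = 13890.17
Landed cost = invoice 84052.05 + 13890.17 = 97942.22

Total landed cost: CAD 97942.22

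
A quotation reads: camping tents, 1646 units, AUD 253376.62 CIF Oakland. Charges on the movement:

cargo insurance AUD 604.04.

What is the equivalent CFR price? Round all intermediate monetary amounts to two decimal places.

CFR price: AUD 252772.58

From CIF to CFR, the seller no longer bears: insurance.
CFR price = 253376.62 − 604.04 = 252772.58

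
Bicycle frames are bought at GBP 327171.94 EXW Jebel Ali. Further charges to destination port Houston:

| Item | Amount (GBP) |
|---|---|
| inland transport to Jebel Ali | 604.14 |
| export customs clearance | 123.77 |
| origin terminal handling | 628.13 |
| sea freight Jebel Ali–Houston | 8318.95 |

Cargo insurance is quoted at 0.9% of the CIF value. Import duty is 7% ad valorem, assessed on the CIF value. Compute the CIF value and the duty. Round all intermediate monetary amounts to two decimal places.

Let C be the CIF value. C = EXW price + pre-shipment costs + freight + 0.9% × C
C − 0.9% × C = 327171.94 + 604.14 + 123.77 + 628.13 + 8318.95
0.991 × C = 336846.93
C = 336846.93 / 0.991 = 339906.08
Insurance premium = 0.9% × 339906.08 = 3059.15
Import duty = 339906.08 × 7% = 23793.43

CIF value: GBP 339906.08; import duty: GBP 23793.43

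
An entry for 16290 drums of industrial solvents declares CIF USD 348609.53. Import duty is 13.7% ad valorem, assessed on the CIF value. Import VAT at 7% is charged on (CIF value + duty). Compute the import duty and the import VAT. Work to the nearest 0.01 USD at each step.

Import duty = 348609.53 × 13.7% = 47759.51
VAT base = CIF + duty = 348609.53 + 47759.51 = 396369.04
Import VAT = 396369.04 × 7% = 27745.83

Import duty: USD 47759.51; import VAT: USD 27745.83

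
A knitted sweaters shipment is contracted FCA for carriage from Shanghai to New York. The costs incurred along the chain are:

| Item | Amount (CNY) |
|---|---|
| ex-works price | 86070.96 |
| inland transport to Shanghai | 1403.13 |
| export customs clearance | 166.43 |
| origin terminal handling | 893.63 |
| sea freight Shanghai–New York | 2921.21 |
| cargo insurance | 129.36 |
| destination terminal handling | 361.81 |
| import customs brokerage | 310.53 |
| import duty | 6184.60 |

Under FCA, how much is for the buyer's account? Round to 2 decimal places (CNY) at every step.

FCA: the seller delivers export-cleared goods to the carrier; the buyer bears costs from that point.
Seller's account: goods 86070.96 + inland to port 1403.13 + export clearance 166.43 = 87640.52
Buyer's account: origin terminal 893.63 + freight 2921.21 + insurance 129.36 + destination terminal 361.81 + brokerage 310.53 + duty 6184.60 = 10801.14

Buyer's account: CNY 10801.14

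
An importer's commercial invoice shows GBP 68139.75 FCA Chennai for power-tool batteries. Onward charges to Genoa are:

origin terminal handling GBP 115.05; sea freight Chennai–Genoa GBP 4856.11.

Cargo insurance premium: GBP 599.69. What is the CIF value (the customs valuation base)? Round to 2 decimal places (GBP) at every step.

CIF value: GBP 73710.60

CIF = FCA price + pre-shipment costs + freight + insurance
CIF = 68139.75 + 115.05 + 4856.11 + 599.69 = 73710.60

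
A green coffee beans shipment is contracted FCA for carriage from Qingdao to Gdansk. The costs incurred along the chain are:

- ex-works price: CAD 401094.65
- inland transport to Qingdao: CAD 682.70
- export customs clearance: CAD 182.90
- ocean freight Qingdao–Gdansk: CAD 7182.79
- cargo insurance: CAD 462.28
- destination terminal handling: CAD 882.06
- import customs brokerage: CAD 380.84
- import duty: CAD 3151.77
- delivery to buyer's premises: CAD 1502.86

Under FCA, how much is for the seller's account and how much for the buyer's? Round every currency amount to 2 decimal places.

FCA: the seller delivers export-cleared goods to the carrier; the buyer bears costs from that point.
Seller's account: goods 401094.65 + inland to port 682.70 + export clearance 182.90 = 401960.25
Buyer's account: freight 7182.79 + insurance 462.28 + destination terminal 882.06 + brokerage 380.84 + duty 3151.77 + delivery 1502.86 = 13562.60

Seller: CAD 401960.25; buyer: CAD 13562.60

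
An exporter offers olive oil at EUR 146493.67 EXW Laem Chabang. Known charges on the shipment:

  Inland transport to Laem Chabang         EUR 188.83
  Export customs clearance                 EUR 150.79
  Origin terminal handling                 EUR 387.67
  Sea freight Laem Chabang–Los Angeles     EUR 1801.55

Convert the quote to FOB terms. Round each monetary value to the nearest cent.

Not relevant to the conversion: freight — on the buyer under both terms; not part of either seller's price.
From EXW to FOB, the seller additionally bears: inland to port, export clearance, origin terminal.
FOB price = 146493.67 + 188.83 + 150.79 + 387.67 = 147220.96

FOB price: EUR 147220.96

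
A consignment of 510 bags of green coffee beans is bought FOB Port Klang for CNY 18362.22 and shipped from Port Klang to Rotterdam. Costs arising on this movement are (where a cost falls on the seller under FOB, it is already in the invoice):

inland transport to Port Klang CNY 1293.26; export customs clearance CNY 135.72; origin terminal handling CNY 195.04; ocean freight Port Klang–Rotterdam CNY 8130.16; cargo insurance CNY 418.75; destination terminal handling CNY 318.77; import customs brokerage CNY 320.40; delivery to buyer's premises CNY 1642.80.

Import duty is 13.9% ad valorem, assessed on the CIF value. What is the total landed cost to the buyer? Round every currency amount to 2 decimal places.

FOB: the seller bears costs until goods are on board at the origin port; the buyer bears freight, insurance and all costs thereafter.
Already in the invoice (seller's account under FOB): inland to port, export clearance, origin terminal — exclude.
CIF value = FOB price + freight + insurance = 18362.22 + 8130.16 + 418.75 = 26911.13
Import duty = 26911.13 × 13.9% = 3740.65
Buyer bears: freight 8130.16 + insurance 418.75 + destination terminal 318.77 + brokerage 320.40 + delivery 1642.80 + duty 3740.65 = 14571.53
Landed cost = invoice 18362.22 + 14571.53 = 32933.75

Total landed cost: CNY 32933.75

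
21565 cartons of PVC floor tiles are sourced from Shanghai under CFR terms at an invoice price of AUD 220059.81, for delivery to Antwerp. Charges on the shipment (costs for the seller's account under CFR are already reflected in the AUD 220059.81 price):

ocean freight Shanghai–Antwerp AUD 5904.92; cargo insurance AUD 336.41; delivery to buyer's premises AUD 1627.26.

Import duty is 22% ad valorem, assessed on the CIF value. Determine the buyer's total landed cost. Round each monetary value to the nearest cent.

CFR: the seller pays costs through ocean freight to the destination port, but not insurance.
Already in the invoice (seller's account under CFR): freight — exclude.
CIF value = CFR price + insurance = 220059.81 + 336.41 = 220396.22
Import duty = 220396.22 × 22% = 48487.17
Buyer bears: insurance 336.41 + delivery 1627.26 + duty 48487.17 = 50450.84
Landed cost = invoice 220059.81 + 50450.84 = 270510.65

Total landed cost: AUD 270510.65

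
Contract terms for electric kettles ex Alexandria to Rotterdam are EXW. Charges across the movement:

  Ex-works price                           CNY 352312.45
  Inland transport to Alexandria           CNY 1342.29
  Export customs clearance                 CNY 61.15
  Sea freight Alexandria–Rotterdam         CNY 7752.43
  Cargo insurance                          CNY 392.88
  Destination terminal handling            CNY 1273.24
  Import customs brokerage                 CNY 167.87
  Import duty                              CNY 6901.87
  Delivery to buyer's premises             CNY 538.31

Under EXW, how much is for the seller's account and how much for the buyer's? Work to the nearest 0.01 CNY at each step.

EXW: the seller makes goods available at their premises; the buyer bears all onward costs.
Seller's account: goods 352312.45 = 352312.45
Buyer's account: inland to port 1342.29 + export clearance 61.15 + freight 7752.43 + insurance 392.88 + destination terminal 1273.24 + brokerage 167.87 + duty 6901.87 + delivery 538.31 = 18430.04

Seller: CNY 352312.45; buyer: CNY 18430.04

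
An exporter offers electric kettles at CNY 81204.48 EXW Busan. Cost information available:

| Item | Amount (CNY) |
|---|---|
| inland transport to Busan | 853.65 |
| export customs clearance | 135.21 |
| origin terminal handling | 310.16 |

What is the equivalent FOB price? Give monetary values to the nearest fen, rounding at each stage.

FOB price: CNY 82503.50

From EXW to FOB, the seller additionally bears: inland to port, export clearance, origin terminal.
FOB price = 81204.48 + 853.65 + 135.21 + 310.16 = 82503.50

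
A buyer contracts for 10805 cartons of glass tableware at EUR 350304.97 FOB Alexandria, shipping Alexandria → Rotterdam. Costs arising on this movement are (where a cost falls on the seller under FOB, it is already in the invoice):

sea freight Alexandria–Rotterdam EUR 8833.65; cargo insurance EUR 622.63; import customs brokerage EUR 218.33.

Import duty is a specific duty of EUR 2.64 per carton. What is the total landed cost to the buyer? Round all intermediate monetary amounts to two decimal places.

Total landed cost: EUR 388504.78

FOB: the seller bears costs until goods are on board at the origin port; the buyer bears freight, insurance and all costs thereafter.
CIF value = FOB price + freight + insurance = 350304.97 + 8833.65 + 622.63 = 359761.25
Import duty = 10805 × 2.64 = 28525.20
Buyer bears: freight 8833.65 + insurance 622.63 + brokerage 218.33 + duty 28525.20 = 38199.81
Landed cost = invoice 350304.97 + 38199.81 = 388504.78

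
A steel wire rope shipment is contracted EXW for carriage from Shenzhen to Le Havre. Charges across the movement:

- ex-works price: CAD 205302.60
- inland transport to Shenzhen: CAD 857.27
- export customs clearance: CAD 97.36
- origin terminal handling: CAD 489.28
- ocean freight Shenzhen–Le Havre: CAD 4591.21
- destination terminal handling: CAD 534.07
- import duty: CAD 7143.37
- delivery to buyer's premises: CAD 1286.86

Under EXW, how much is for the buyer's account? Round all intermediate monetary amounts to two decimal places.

Buyer's account: CAD 14999.42

EXW: the seller makes goods available at their premises; the buyer bears all onward costs.
Seller's account: goods 205302.60 = 205302.60
Buyer's account: inland to port 857.27 + export clearance 97.36 + origin terminal 489.28 + freight 4591.21 + destination terminal 534.07 + duty 7143.37 + delivery 1286.86 = 14999.42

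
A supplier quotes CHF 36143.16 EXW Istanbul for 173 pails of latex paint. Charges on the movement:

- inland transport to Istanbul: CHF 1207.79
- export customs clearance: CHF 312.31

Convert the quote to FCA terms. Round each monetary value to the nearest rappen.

From EXW to FCA, the seller additionally bears: inland to port, export clearance.
FCA price = 36143.16 + 1207.79 + 312.31 = 37663.26

FCA price: CHF 37663.26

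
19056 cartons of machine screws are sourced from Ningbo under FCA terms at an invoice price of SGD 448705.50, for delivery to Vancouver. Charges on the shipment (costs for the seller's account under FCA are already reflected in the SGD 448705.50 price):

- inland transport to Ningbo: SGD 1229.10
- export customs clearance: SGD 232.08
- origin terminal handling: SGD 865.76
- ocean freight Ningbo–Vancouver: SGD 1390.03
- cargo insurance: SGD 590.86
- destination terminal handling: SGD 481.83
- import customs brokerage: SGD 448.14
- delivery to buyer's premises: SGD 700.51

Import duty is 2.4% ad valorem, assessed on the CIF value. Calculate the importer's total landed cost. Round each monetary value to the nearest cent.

FCA: the seller delivers export-cleared goods to the carrier; the buyer bears costs from that point.
Already in the invoice (seller's account under FCA): inland to port, export clearance — exclude.
CIF value = FCA price + origin terminal + freight + insurance = 448705.50 + 865.76 + 1390.03 + 590.86 = 451552.15
Import duty = 451552.15 × 2.4% = 10837.25
Buyer bears: origin terminal 865.76 + freight 1390.03 + insurance 590.86 + destination terminal 481.83 + brokerage 448.14 + delivery 700.51 + duty 10837.25 = 15314.38
Landed cost = invoice 448705.50 + 15314.38 = 464019.88

Total landed cost: SGD 464019.88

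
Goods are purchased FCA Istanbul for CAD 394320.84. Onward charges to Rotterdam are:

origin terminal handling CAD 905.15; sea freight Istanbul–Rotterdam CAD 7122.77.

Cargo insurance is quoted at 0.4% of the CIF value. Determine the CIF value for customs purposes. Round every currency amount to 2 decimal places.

CIF value: CAD 403964.62

Let C be the CIF value. C = FCA price + pre-shipment costs + freight + 0.4% × C
C − 0.4% × C = 394320.84 + 905.15 + 7122.77
0.996 × C = 402348.76
C = 402348.76 / 0.996 = 403964.62
Insurance premium = 0.4% × 403964.62 = 1615.86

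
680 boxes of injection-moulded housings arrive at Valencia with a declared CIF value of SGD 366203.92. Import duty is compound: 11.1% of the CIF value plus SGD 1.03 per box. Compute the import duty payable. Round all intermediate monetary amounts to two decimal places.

Ad valorem component: 366203.92 × 11.1% = 40648.64
Specific component: 680 × 1.03 = 700.40
Import duty = 40648.64 + 700.40 = 41349.04

Import duty: SGD 41349.04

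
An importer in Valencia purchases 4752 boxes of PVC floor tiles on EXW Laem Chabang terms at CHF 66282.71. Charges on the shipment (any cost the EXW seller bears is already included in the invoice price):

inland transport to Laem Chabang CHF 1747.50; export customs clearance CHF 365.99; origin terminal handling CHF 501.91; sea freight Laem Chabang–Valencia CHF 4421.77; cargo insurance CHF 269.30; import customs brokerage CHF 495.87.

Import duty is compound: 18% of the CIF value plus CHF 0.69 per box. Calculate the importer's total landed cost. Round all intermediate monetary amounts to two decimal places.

Total landed cost: CHF 90609.98

EXW: the seller makes goods available at their premises; the buyer bears all onward costs.
CIF value = EXW price + inland to port + export clearance + origin terminal + freight + insurance = 66282.71 + 1747.50 + 365.99 + 501.91 + 4421.77 + 269.30 = 73589.18
Ad valorem component: 73589.18 × 18% = 13246.05
Specific component: 4752 × 0.69 = 3278.88
Import duty = 13246.05 + 3278.88 = 16524.93
Buyer bears: inland to port 1747.50 + export clearance 365.99 + origin terminal 501.91 + freight 4421.77 + insurance 269.30 + brokerage 495.87 + duty 16524.93 = 24327.27
Landed cost = invoice 66282.71 + 24327.27 = 90609.98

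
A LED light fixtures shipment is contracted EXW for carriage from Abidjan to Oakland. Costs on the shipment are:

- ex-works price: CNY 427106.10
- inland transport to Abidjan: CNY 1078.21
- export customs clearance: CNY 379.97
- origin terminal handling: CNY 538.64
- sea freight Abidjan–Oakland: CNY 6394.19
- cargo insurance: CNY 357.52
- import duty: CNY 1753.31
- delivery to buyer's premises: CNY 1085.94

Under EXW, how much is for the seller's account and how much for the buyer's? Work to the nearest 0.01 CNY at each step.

EXW: the seller makes goods available at their premises; the buyer bears all onward costs.
Seller's account: goods 427106.10 = 427106.10
Buyer's account: inland to port 1078.21 + export clearance 379.97 + origin terminal 538.64 + freight 6394.19 + insurance 357.52 + duty 1753.31 + delivery 1085.94 = 11587.78

Seller: CNY 427106.10; buyer: CNY 11587.78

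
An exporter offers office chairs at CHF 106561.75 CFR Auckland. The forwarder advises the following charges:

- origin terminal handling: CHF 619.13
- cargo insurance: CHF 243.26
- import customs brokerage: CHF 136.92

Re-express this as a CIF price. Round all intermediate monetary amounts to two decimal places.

CIF price: CHF 106805.01

Not relevant to the conversion: origin terminal — on the seller under both CFR and CIF; already in the CFR price and stays in the CIF price. brokerage — on the buyer under both terms; not part of either seller's price.
From CFR to CIF, the seller additionally bears: insurance.
CIF price = 106561.75 + 243.26 = 106805.01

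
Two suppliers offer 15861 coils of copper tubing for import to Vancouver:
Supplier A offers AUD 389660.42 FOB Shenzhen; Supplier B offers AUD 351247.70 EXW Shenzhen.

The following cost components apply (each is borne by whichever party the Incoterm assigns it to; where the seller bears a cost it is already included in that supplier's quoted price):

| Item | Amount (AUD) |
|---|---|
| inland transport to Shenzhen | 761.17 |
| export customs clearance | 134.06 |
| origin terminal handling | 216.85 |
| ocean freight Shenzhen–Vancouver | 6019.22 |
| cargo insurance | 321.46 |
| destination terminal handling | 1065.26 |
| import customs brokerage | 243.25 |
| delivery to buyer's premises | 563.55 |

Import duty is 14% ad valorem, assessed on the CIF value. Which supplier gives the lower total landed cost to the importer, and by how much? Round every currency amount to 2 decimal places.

Supplier B is cheaper by AUD 42522.73

Supplier A (FOB):
CIF value = FOB price + freight + insurance = 389660.42 + 6019.22 + 321.46 = 396001.10
Import duty = 396001.10 × 14% = 55440.15
Buyer bears (A): 6019.22 + 321.46 + 1065.26 + 243.25 + 563.55 = 8212.74
Landed cost (A) = invoice 389660.42 + 8212.74 + duty 55440.15 = 453313.31
Supplier B (EXW):
CIF value = EXW price + inland to port + export clearance + origin terminal + freight + insurance = 351247.70 + 761.17 + 134.06 + 216.85 + 6019.22 + 321.46 = 358700.46
Import duty = 358700.46 × 14% = 50218.06
Buyer bears (B): 761.17 + 134.06 + 216.85 + 6019.22 + 321.46 + 1065.26 + 243.25 + 563.55 = 9324.82
Landed cost (B) = invoice 351247.70 + 9324.82 + duty 50218.06 = 410790.58
Difference = |453313.31 − 410790.58| = 42522.73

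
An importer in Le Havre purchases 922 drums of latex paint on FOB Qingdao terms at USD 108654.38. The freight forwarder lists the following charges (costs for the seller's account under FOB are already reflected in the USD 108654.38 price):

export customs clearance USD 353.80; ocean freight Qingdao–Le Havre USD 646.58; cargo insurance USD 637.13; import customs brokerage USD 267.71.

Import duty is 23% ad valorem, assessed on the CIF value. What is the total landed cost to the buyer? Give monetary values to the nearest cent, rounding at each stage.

Total landed cost: USD 135491.56

FOB: the seller bears costs until goods are on board at the origin port; the buyer bears freight, insurance and all costs thereafter.
Already in the invoice (seller's account under FOB): export clearance — exclude.
CIF value = FOB price + freight + insurance = 108654.38 + 646.58 + 637.13 = 109938.09
Import duty = 109938.09 × 23% = 25285.76
Buyer bears: freight 646.58 + insurance 637.13 + brokerage 267.71 + duty 25285.76 = 26837.18
Landed cost = invoice 108654.38 + 26837.18 = 135491.56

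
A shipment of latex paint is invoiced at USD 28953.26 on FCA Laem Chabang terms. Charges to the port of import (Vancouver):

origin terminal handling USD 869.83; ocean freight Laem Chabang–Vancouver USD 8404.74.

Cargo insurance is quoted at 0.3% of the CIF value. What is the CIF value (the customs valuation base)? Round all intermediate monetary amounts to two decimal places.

Let C be the CIF value. C = FCA price + pre-shipment costs + freight + 0.3% × C
C − 0.3% × C = 28953.26 + 869.83 + 8404.74
0.997 × C = 38227.83
C = 38227.83 / 0.997 = 38342.86
Insurance premium = 0.3% × 38342.86 = 115.03

CIF value: USD 38342.86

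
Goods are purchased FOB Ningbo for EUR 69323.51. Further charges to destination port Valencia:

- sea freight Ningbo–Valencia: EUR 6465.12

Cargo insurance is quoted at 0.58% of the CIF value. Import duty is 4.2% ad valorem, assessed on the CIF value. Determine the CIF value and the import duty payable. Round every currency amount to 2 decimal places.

Let C be the CIF value. C = FOB price + freight + 0.58% × C
C − 0.58% × C = 69323.51 + 6465.12
0.9942 × C = 75788.63
C = 75788.63 / 0.9942 = 76230.77
Insurance premium = 0.58% × 76230.77 = 442.14
Import duty = 76230.77 × 4.2% = 3201.69

CIF value: EUR 76230.77; import duty: EUR 3201.69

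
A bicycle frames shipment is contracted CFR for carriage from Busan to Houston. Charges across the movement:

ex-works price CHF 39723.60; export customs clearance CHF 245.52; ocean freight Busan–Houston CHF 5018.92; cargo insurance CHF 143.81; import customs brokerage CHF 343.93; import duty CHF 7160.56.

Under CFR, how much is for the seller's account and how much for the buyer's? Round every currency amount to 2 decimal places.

CFR: the seller pays costs through ocean freight to the destination port, but not insurance.
Seller's account: goods 39723.60 + export clearance 245.52 + freight 5018.92 = 44988.04
Buyer's account: insurance 143.81 + brokerage 343.93 + duty 7160.56 = 7648.30

Seller: CHF 44988.04; buyer: CHF 7648.30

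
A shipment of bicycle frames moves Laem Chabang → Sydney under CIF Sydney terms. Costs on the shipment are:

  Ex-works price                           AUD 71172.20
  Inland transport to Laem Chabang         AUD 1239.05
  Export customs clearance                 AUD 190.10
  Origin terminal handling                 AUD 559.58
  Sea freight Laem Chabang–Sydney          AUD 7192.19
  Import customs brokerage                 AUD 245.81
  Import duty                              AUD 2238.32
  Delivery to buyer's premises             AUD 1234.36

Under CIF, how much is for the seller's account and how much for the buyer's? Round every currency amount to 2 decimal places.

CIF: the seller pays costs through ocean freight and marine insurance to the destination port.
Seller's account: goods 71172.20 + inland to port 1239.05 + export clearance 190.10 + origin terminal 559.58 + freight 7192.19 = 80353.12
Buyer's account: brokerage 245.81 + duty 2238.32 + delivery 1234.36 = 3718.49

Seller: AUD 80353.12; buyer: AUD 3718.49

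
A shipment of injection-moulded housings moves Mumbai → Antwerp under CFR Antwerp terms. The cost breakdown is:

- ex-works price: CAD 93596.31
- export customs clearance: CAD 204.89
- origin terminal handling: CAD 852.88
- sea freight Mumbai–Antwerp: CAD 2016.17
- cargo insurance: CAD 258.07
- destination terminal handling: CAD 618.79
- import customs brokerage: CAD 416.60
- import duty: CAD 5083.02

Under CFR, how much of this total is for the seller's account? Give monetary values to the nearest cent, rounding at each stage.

CFR: the seller pays costs through ocean freight to the destination port, but not insurance.
Seller's account: goods 93596.31 + export clearance 204.89 + origin terminal 852.88 + freight 2016.17 = 96670.25
Buyer's account: insurance 258.07 + destination terminal 618.79 + brokerage 416.60 + duty 5083.02 = 6376.48

Seller's account: CAD 96670.25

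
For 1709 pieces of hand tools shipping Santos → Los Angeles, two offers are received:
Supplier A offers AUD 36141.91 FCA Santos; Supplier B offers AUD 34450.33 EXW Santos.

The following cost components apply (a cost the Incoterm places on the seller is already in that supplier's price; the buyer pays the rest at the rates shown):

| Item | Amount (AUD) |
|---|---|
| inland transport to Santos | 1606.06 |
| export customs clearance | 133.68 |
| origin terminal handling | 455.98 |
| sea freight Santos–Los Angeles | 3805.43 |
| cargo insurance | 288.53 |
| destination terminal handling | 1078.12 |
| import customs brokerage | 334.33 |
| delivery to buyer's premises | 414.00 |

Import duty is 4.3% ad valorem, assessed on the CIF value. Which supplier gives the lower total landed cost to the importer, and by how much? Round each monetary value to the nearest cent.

Supplier A (FCA):
CIF value = FCA price + origin terminal + freight + insurance = 36141.91 + 455.98 + 3805.43 + 288.53 = 40691.85
Import duty = 40691.85 × 4.3% = 1749.75
Buyer bears (A): 455.98 + 3805.43 + 288.53 + 1078.12 + 334.33 + 414.00 = 6376.39
Landed cost (A) = invoice 36141.91 + 6376.39 + duty 1749.75 = 44268.05
Supplier B (EXW):
CIF value = EXW price + inland to port + export clearance + origin terminal + freight + insurance = 34450.33 + 1606.06 + 133.68 + 455.98 + 3805.43 + 288.53 = 40740.01
Import duty = 40740.01 × 4.3% = 1751.82
Buyer bears (B): 1606.06 + 133.68 + 455.98 + 3805.43 + 288.53 + 1078.12 + 334.33 + 414.00 = 8116.13
Landed cost (B) = invoice 34450.33 + 8116.13 + duty 1751.82 = 44318.28
Difference = |44268.05 − 44318.28| = 50.23

Supplier A is cheaper by AUD 50.23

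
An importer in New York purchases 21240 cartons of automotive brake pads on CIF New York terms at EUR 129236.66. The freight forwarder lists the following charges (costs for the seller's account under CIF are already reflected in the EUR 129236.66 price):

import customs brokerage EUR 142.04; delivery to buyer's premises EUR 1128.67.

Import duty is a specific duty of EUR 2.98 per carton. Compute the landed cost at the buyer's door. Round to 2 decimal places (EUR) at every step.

Total landed cost: EUR 193802.57

CIF: the seller pays costs through ocean freight and marine insurance to the destination port.
The CIF price already equals the CIF value: 129236.66
Import duty = 21240 × 2.98 = 63295.20
Buyer bears: brokerage 142.04 + delivery 1128.67 + duty 63295.20 = 64565.91
Landed cost = invoice 129236.66 + 64565.91 = 193802.57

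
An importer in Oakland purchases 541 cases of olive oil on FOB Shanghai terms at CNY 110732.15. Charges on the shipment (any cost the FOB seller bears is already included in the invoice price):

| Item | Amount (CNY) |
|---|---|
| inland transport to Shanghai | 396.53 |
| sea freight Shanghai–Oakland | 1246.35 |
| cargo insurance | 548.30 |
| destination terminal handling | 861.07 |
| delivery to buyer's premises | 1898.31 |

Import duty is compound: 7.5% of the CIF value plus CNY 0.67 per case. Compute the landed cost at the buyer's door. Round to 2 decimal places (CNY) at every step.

Total landed cost: CNY 124088.16

FOB: the seller bears costs until goods are on board at the origin port; the buyer bears freight, insurance and all costs thereafter.
Already in the invoice (seller's account under FOB): inland to port — exclude.
CIF value = FOB price + freight + insurance = 110732.15 + 1246.35 + 548.30 = 112526.80
Ad valorem component: 112526.80 × 7.5% = 8439.51
Specific component: 541 × 0.67 = 362.47
Import duty = 8439.51 + 362.47 = 8801.98
Buyer bears: freight 1246.35 + insurance 548.30 + destination terminal 861.07 + delivery 1898.31 + duty 8801.98 = 13356.01
Landed cost = invoice 110732.15 + 13356.01 = 124088.16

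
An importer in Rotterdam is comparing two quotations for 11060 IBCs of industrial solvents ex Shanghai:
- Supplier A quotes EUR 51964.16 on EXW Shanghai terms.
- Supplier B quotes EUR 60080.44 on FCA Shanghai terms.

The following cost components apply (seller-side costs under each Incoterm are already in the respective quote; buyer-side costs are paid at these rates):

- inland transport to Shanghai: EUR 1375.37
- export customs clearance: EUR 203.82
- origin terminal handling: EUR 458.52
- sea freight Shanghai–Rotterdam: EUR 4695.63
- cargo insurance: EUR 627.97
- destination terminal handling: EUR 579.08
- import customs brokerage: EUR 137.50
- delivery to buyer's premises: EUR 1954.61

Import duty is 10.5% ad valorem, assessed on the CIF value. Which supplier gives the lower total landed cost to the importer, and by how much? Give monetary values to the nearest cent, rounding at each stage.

Supplier A (EXW):
CIF value = EXW price + inland to port + export clearance + origin terminal + freight + insurance = 51964.16 + 1375.37 + 203.82 + 458.52 + 4695.63 + 627.97 = 59325.47
Import duty = 59325.47 × 10.5% = 6229.17
Buyer bears (A): 1375.37 + 203.82 + 458.52 + 4695.63 + 627.97 + 579.08 + 137.50 + 1954.61 = 10032.50
Landed cost (A) = invoice 51964.16 + 10032.50 + duty 6229.17 = 68225.83
Supplier B (FCA):
CIF value = FCA price + origin terminal + freight + insurance = 60080.44 + 458.52 + 4695.63 + 627.97 = 65862.56
Import duty = 65862.56 × 10.5% = 6915.57
Buyer bears (B): 458.52 + 4695.63 + 627.97 + 579.08 + 137.50 + 1954.61 = 8453.31
Landed cost (B) = invoice 60080.44 + 8453.31 + duty 6915.57 = 75449.32
Difference = |68225.83 − 75449.32| = 7223.49

Supplier A is cheaper by EUR 7223.49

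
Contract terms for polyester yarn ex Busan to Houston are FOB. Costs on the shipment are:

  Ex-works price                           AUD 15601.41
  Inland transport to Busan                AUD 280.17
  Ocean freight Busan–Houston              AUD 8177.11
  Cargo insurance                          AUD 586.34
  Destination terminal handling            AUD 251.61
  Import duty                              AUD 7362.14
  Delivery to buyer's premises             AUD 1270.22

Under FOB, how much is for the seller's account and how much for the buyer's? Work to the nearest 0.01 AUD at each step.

Seller: AUD 15881.58; buyer: AUD 17647.42

FOB: the seller bears costs until goods are on board at the origin port; the buyer bears freight, insurance and all costs thereafter.
Seller's account: goods 15601.41 + inland to port 280.17 = 15881.58
Buyer's account: freight 8177.11 + insurance 586.34 + destination terminal 251.61 + duty 7362.14 + delivery 1270.22 = 17647.42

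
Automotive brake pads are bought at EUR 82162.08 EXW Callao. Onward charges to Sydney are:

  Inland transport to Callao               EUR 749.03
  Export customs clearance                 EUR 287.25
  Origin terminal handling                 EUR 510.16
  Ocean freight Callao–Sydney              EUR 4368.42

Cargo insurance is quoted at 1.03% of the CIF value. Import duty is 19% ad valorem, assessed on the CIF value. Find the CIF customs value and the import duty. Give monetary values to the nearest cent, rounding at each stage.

CIF value: EUR 88993.57; import duty: EUR 16908.78

Let C be the CIF value. C = EXW price + pre-shipment costs + freight + 1.03% × C
C − 1.03% × C = 82162.08 + 749.03 + 287.25 + 510.16 + 4368.42
0.9897 × C = 88076.94
C = 88076.94 / 0.9897 = 88993.57
Insurance premium = 1.03% × 88993.57 = 916.63
Import duty = 88993.57 × 19% = 16908.78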